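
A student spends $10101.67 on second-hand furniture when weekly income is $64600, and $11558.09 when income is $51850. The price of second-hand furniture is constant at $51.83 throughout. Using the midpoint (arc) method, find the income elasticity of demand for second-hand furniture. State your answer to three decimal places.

With a constant price, Q₁ = 10101.67/51.83 = 194.900 and Q₂ = 11558.09/51.83 = 223.000 (equivalently, work directly with expenditure since P cancels).
Midpoint %ΔQ = (11558.09 − 10101.67)/10829.88 = 0.13448; midpoint %ΔI = (51850 − 64600)/58225 = -0.21898.
η = 0.13448 / -0.21898 = -0.614.

-0.614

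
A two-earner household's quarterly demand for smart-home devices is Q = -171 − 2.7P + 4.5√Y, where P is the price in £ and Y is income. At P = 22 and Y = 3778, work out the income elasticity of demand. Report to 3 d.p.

At P = 22, Y = 3778: Q = 46.194.
Holding P constant, ∂Q/∂Y = 4.5/(2√Y) = 0.0366059.
η_Y = (∂Q/∂Y)·(Y/Q) = 0.0366059 × (3778/46.194) = 2.994.

2.994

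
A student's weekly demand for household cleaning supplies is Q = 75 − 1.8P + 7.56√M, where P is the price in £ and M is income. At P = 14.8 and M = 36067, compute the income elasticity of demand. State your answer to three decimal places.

0.484

At P = 14.8, M = 36067: Q = 1484.103.
Holding P constant, ∂Q/∂M = 7.56/(2√M) = 0.0199038.
η_M = (∂Q/∂M)·(M/Q) = 0.0199038 × (36067/1484.103) = 0.484.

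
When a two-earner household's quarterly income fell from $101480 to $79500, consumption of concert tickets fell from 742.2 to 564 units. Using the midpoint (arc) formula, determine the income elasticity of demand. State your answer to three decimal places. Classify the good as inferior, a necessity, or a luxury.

1.123 (luxury)

ΔQ = 564 − 742.2 = -178.2; midpoint Q̄ = (742.2 + 564)/2 = 653.1.
ΔI = 79500 − 101480 = -21980; midpoint Ī = (101480 + 79500)/2 = 90490.
η = (ΔQ/Q̄) ÷ (ΔI/Ī) = (-178.2/653.1) ÷ (-21980/90490) = 1.123.
η > 1 ⇒ luxury.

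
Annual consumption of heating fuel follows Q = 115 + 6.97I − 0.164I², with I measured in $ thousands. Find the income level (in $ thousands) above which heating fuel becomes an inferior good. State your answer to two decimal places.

dQ/dI = 6.97 − 0.328I.
The good is inferior where dQ/dI < 0. Setting dQ/dI = 0 gives I = 6.97 / 0.328 = 21.25.

21.25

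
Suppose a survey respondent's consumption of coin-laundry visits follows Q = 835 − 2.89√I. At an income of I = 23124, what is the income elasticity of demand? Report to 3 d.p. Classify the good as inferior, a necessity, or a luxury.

-0.556 (inferior good)

At I = 23124: Q = 395.530.
dQ/dI = -2.89/(2√I) = -0.00950247 at this income.
η = (dQ/dI)·(I/Q) = -0.00950247 × (23124/395.530) = -0.556.
Since η < 0, the good is an inferior good.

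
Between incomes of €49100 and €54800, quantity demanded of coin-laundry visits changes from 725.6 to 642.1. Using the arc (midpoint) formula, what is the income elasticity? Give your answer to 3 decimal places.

-1.113

ΔQ = 642.1 − 725.6 = -83.5; midpoint Q̄ = (725.6 + 642.1)/2 = 683.85.
ΔI = 54800 − 49100 = 5700; midpoint Ī = (49100 + 54800)/2 = 51950.
η = (ΔQ/Q̄) ÷ (ΔI/Ī) = (-83.5/683.85) ÷ (5700/51950) = -1.113.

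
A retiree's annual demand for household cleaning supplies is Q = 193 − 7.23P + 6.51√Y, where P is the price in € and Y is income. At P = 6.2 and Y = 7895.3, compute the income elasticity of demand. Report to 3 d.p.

0.398

At P = 6.2, Y = 7895.3: Q = 726.623.
Holding P constant, ∂Q/∂Y = 6.51/(2√Y) = 0.0366325.
η_Y = (∂Q/∂Y)·(Y/Q) = 0.0366325 × (7895.3/726.623) = 0.398.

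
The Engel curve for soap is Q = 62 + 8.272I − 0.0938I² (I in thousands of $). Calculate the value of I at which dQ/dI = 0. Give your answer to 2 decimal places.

44.09

dQ/dI = 8.272 − 0.1876I.
The good is inferior where dQ/dI < 0. Setting dQ/dI = 0 gives I = 8.272 / 0.1876 = 44.09.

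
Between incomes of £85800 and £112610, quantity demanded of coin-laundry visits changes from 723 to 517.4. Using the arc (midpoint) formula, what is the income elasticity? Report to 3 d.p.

-1.227

ΔQ = 517.4 − 723 = -205.6; midpoint Q̄ = (723 + 517.4)/2 = 620.2.
ΔI = 112610 − 85800 = 26810; midpoint Ī = (85800 + 112610)/2 = 99205.
η = (ΔQ/Q̄) ÷ (ΔI/Ī) = (-205.6/620.2) ÷ (26810/99205) = -1.227.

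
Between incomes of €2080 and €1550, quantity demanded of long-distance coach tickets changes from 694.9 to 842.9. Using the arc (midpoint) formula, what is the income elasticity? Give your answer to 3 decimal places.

-0.659

ΔQ = 842.9 − 694.9 = 148; midpoint Q̄ = (694.9 + 842.9)/2 = 768.9.
ΔI = 1550 − 2080 = -530; midpoint Ī = (2080 + 1550)/2 = 1815.
η = (ΔQ/Q̄) ÷ (ΔI/Ī) = (148/768.9) ÷ (-530/1815) = -0.659.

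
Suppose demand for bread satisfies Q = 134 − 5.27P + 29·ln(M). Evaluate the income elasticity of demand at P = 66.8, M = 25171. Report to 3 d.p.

0.382

At P = 66.8, M = 25171: Q = 75.834.
Holding P constant, ∂Q/∂M = 29/M = 0.00115212.
η_M = (∂Q/∂M)·(M/Q) = 0.00115212 × (25171/75.834) = 0.382.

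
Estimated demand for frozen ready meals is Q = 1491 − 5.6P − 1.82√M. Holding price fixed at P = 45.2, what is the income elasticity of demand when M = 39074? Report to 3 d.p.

At P = 45.2, M = 39074: Q = 878.118.
Holding P constant, ∂Q/∂M = -1.82/(2√M) = -0.0046036.
η_M = (∂Q/∂M)·(M/Q) = -0.0046036 × (39074/878.118) = -0.205.

-0.205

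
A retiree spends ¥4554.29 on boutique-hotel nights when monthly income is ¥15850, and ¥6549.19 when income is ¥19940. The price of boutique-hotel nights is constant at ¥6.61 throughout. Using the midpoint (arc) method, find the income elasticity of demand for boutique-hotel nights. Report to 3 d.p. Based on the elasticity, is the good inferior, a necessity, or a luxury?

With a constant price, Q₁ = 4554.29/6.61 = 689.000 and Q₂ = 6549.19/6.61 = 990.800 (equivalently, work directly with expenditure since P cancels).
Midpoint %ΔQ = (6549.19 − 4554.29)/5551.74 = 0.35933; midpoint %ΔI = (19940 − 15850)/17895 = 0.22856.
η = 0.35933 / 0.22856 = 1.572.
η > 1 ⇒ luxury.

1.572 (luxury)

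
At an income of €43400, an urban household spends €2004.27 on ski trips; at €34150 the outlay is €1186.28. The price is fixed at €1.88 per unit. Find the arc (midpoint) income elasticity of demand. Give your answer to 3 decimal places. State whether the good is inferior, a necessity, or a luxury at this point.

2.149 (luxury)

With a constant price, Q₁ = 2004.27/1.88 = 1066.101 and Q₂ = 1186.28/1.88 = 631.000 (equivalently, work directly with expenditure since P cancels).
Midpoint %ΔQ = (1186.28 − 2004.27)/1595.28 = -0.51276; midpoint %ΔI = (34150 − 43400)/38775 = -0.23856.
η = -0.51276 / -0.23856 = 2.149.
η > 1 ⇒ luxury.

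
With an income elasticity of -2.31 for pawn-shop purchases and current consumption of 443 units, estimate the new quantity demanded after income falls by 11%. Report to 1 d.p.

%ΔQ ≈ η × %ΔI = -2.31 × (-11%) = 25.41%.
New Q ≈ 443 × (1 + 0.2541) = 555.6.

555.6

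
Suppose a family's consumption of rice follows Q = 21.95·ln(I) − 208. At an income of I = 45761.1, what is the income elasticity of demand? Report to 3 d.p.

0.797

At I = 45761.1: Q = 27.550.
dQ/dI = 21.95/I = 0.000479665 at this income.
η = (dQ/dI)·(I/Q) = 0.000479665 × (45761.1/27.550) = 0.797.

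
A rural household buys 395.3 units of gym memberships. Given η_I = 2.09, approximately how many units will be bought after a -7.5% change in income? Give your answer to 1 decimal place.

333.3

%ΔQ ≈ η × %ΔI = 2.09 × (-7.5%) = -15.675%.
New Q ≈ 395.3 × (1 − 0.15675) = 333.3.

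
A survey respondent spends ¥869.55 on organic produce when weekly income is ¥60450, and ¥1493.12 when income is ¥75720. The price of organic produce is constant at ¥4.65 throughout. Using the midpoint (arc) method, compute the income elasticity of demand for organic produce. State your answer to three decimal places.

With a constant price, Q₁ = 869.55/4.65 = 187.000 and Q₂ = 1493.12/4.65 = 321.101 (equivalently, work directly with expenditure since P cancels).
Midpoint %ΔQ = (1493.12 − 869.55)/1181.34 = 0.52785; midpoint %ΔI = (75720 − 60450)/68085 = 0.22428.
η = 0.52785 / 0.22428 = 2.354.

2.354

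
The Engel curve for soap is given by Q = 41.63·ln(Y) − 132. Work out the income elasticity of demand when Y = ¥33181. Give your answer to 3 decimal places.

At Y = 33181: Q = 301.357.
dQ/dY = 41.63/Y = 0.00125463 at this income.
η = (dQ/dY)·(Y/Q) = 0.00125463 × (33181/301.357) = 0.138.

0.138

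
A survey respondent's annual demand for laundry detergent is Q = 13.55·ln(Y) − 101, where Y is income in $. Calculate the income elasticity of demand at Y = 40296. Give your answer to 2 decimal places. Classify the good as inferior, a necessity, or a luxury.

At Y = 40296: Q = 42.684.
dQ/dY = 13.55/Y = 0.000336262 at this income.
η = (dQ/dY)·(Y/Q) = 0.000336262 × (40296/42.684) = 0.32.
Since 0 < η < 1, the good is a necessity.

0.32 (necessity)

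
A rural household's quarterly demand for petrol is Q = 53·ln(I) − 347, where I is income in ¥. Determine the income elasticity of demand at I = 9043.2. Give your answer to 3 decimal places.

0.390

At I = 9043.2: Q = 135.818.
dQ/dI = 53/I = 0.00586076 at this income.
η = (dQ/dI)·(I/Q) = 0.00586076 × (9043.2/135.818) = 0.390.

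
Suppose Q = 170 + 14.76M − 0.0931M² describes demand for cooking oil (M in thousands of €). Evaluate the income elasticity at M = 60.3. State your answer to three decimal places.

At M = 60.3: Q = 721.5080.
dQ/dM = 14.76 − 0.1862M = 3.53214.
η = (dQ/dM)·(M/Q) = 3.53214 × (60.3/721.5080) = 0.295.

0.295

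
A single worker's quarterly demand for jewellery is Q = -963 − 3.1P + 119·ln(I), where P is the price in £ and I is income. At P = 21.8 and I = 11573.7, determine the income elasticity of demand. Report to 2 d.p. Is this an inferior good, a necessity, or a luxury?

At P = 21.8, I = 11573.7: Q = 82.842.
Holding P constant, ∂Q/∂I = 119/I = 0.0102819.
η_I = (∂Q/∂I)·(I/Q) = 0.0102819 × (11573.7/82.842) = 1.44.
Since η > 1, this is a luxury.

1.44 (luxury)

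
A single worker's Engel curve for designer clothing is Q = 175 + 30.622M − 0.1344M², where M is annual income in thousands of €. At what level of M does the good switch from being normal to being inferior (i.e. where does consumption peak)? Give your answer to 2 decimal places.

dQ/dM = 30.622 − 0.2688M.
The good is inferior where dQ/dM < 0. Setting dQ/dM = 0 gives M = 30.622 / 0.2688 = 113.92.

113.92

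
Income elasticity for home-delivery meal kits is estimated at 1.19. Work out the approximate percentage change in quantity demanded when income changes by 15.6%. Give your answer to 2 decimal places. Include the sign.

18.56%

%ΔQ ≈ η × %ΔI = 1.19 × 15.6% = 18.56%.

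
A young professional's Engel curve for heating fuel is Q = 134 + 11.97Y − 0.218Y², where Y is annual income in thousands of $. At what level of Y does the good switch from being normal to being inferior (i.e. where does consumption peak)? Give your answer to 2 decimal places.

27.45

dQ/dY = 11.97 − 0.436Y.
The good is inferior where dQ/dY < 0. Setting dQ/dY = 0 gives Y = 11.97 / 0.436 = 27.45.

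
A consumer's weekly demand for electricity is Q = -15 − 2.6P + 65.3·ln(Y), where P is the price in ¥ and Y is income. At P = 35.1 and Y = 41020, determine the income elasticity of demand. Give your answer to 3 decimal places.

At P = 35.1, Y = 41020: Q = 587.345.
Holding P constant, ∂Q/∂Y = 65.3/Y = 0.00159191.
η_Y = (∂Q/∂Y)·(Y/Q) = 0.00159191 × (41020/587.345) = 0.111.

0.111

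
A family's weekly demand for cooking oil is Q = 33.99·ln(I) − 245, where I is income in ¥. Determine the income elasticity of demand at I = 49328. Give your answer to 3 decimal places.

At I = 49328: Q = 122.304.
dQ/dI = 33.99/I = 0.000689061 at this income.
η = (dQ/dI)·(I/Q) = 0.000689061 × (49328/122.304) = 0.278.

0.278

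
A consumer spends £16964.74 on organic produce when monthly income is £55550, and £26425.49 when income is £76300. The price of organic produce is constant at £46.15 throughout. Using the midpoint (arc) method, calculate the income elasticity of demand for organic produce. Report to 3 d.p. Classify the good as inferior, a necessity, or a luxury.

1.385 (luxury)

With a constant price, Q₁ = 16964.74/46.15 = 367.600 and Q₂ = 26425.49/46.15 = 572.600 (equivalently, work directly with expenditure since P cancels).
Midpoint %ΔQ = (26425.49 − 16964.74)/21695.12 = 0.43608; midpoint %ΔI = (76300 − 55550)/65925 = 0.31475.
η = 0.43608 / 0.31475 = 1.385.
η > 1 ⇒ luxury.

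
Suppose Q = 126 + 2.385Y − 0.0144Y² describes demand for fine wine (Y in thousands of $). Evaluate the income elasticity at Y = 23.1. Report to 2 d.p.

0.23

At Y = 23.1: Q = 173.4095.
dQ/dY = 2.385 − 0.0288Y = 1.71972.
η = (dQ/dY)·(Y/Q) = 1.71972 × (23.1/173.4095) = 0.23.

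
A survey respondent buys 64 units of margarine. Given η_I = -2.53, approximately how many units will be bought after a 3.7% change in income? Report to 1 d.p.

%ΔQ ≈ η × %ΔI = -2.53 × 3.7% = -9.361%.
New Q ≈ 64 × (1 − 0.09361) = 58.0.

58.0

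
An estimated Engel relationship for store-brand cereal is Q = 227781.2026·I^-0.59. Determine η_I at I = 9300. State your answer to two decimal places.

-0.59

For Q = A·I^β the income elasticity is constant and equal to β.
Here β = -0.59, so η = -0.59.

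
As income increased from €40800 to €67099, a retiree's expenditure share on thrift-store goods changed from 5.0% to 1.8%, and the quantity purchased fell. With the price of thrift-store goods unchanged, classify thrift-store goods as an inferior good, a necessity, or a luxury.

Quantity demanded falls as income rises, so η < 0.

inferior good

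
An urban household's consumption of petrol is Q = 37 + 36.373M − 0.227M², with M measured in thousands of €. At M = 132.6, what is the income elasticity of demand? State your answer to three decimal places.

-3.637

At M = 132.6: Q = 868.7733.
dQ/dM = 36.373 − 0.454M = -23.82740.
η = (dQ/dM)·(M/Q) = -23.82740 × (132.6/868.7733) = -3.637.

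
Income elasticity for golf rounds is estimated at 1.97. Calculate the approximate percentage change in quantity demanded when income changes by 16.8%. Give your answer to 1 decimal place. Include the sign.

%ΔQ ≈ η × %ΔI = 1.97 × 16.8% = 33.1%.

33.1%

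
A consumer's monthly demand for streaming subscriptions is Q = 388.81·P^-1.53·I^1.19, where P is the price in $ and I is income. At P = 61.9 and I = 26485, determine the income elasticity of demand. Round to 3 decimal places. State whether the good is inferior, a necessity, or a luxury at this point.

For a multiplicative demand Q = A·P^α·I^β, the income elasticity is β everywhere.
Here β = 1.19, so η = 1.190.
Since η > 1, this is a luxury.

1.190 (luxury)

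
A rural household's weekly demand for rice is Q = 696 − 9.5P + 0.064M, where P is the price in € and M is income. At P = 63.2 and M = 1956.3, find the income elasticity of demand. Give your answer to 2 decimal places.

0.57

At P = 63.2, M = 1956.3: Q = 220.803.
Holding P constant, ∂Q/∂M = 0.064.
η_M = (∂Q/∂M)·(M/Q) = 0.064 × (1956.3/220.803) = 0.57.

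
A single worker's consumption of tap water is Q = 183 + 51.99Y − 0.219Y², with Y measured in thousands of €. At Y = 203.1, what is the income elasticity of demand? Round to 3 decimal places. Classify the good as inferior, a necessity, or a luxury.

At Y = 203.1: Q = 1708.5044.
dQ/dY = 51.99 − 0.438Y = -36.96780.
η = (dQ/dY)·(Y/Q) = -36.96780 × (203.1/1708.5044) = -4.395.
η < 0 ⇒ inferior good.

-4.395 (inferior good)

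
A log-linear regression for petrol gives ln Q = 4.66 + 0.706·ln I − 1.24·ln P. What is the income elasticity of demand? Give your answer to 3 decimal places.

In a log-linear demand, the coefficient on ln I is the income elasticity.
So η = 0.706.

0.706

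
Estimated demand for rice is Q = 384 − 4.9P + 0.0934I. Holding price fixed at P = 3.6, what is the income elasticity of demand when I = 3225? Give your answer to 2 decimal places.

0.45

At P = 3.6, I = 3225: Q = 667.575.
Holding P constant, ∂Q/∂I = 0.0934.
η_I = (∂Q/∂I)·(I/Q) = 0.0934 × (3225/667.575) = 0.45.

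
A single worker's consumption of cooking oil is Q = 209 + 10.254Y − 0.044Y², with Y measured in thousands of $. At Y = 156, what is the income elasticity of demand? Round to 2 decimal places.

At Y = 156: Q = 737.8400.
dQ/dY = 10.254 − 0.088Y = -3.47400.
η = (dQ/dY)·(Y/Q) = -3.47400 × (156/737.8400) = -0.73.

-0.73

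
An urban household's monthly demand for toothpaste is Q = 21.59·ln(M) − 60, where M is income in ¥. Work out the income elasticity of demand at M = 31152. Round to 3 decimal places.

0.132

At M = 31152: Q = 163.384.
dQ/dM = 21.59/M = 0.000693053 at this income.
η = (dQ/dM)·(M/Q) = 0.000693053 × (31152/163.384) = 0.132.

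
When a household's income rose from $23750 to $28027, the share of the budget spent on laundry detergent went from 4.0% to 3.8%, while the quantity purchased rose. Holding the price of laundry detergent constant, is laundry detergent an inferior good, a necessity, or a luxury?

Quantity rises but the budget share falls as income rises, so 0 < η < 1.

necessity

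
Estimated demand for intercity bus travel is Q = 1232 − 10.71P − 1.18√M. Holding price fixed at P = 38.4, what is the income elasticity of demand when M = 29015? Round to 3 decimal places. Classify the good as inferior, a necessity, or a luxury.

At P = 38.4, M = 29015: Q = 619.737.
Holding P constant, ∂Q/∂M = -1.18/(2√M) = -0.0034637.
η_M = (∂Q/∂M)·(M/Q) = -0.0034637 × (29015/619.737) = -0.162.
Since η < 0, this is an inferior good.

-0.162 (inferior good)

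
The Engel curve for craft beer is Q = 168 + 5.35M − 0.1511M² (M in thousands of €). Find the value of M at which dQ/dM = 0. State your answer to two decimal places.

dQ/dM = 5.35 − 0.3022M.
The good is inferior where dQ/dM < 0. Setting dQ/dM = 0 gives M = 5.35 / 0.3022 = 17.70.

17.70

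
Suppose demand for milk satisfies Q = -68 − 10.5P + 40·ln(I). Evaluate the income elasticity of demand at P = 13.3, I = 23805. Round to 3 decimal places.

At P = 13.3, I = 23805: Q = 195.456.
Holding P constant, ∂Q/∂I = 40/I = 0.00168032.
η_I = (∂Q/∂I)·(I/Q) = 0.00168032 × (23805/195.456) = 0.205.

0.205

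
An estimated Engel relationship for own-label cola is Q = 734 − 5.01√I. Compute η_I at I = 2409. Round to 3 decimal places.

At I = 2409: Q = 488.101.
dQ/dI = -5.01/(2√I) = -0.0510375 at this income.
η = (dQ/dI)·(I/Q) = -0.0510375 × (2409/488.101) = -0.252.

-0.252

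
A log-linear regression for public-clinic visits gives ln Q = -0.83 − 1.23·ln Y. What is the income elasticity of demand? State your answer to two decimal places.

In a log-linear demand, the coefficient on ln Y is the income elasticity.
So η = -1.23.

-1.23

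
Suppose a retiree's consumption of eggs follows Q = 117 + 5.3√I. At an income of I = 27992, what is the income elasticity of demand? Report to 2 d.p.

At I = 27992: Q = 1003.733.
dQ/dI = 5.3/(2√I) = 0.015839 at this income.
η = (dQ/dI)·(I/Q) = 0.015839 × (27992/1003.733) = 0.44.

0.44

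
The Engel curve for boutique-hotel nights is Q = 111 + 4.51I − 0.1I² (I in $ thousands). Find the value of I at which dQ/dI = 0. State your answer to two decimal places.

dQ/dI = 4.51 − 0.2I.
The good is inferior where dQ/dI < 0. Setting dQ/dI = 0 gives I = 4.51 / 0.2 = 22.55.

22.55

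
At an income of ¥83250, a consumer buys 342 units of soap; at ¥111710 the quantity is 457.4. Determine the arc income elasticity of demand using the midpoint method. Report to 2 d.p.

0.99

ΔQ = 457.4 − 342 = 115.4; midpoint Q̄ = (342 + 457.4)/2 = 399.7.
ΔI = 111710 − 83250 = 28460; midpoint Ī = (83250 + 111710)/2 = 97480.
η = (ΔQ/Q̄) ÷ (ΔI/Ī) = (115.4/399.7) ÷ (28460/97480) = 0.99.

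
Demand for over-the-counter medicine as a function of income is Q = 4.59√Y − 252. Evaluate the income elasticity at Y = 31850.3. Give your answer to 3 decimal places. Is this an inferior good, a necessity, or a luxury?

0.722 (necessity)

At Y = 31850.3: Q = 567.161.
dQ/dY = 4.59/(2√Y) = 0.0128596 at this income.
η = (dQ/dY)·(Y/Q) = 0.0128596 × (31850.3/567.161) = 0.722.
Since 0 < η < 1, the good is a necessity.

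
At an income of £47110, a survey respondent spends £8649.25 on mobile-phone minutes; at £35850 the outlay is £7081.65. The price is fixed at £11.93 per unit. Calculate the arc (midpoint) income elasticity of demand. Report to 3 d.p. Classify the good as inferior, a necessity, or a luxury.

0.734 (necessity)

With a constant price, Q₁ = 8649.25/11.93 = 725.000 and Q₂ = 7081.65/11.93 = 593.600 (equivalently, work directly with expenditure since P cancels).
Midpoint %ΔQ = (7081.65 − 8649.25)/7865.45 = -0.19930; midpoint %ΔI = (35850 − 47110)/41480 = -0.27146.
η = -0.19930 / -0.27146 = 0.734.
0 < η < 1 ⇒ necessity.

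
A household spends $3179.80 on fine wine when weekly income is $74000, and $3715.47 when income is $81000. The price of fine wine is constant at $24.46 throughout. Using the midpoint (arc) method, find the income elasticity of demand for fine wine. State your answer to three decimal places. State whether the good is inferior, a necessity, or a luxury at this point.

With a constant price, Q₁ = 3179.80/24.46 = 130.000 and Q₂ = 3715.47/24.46 = 151.900 (equivalently, work directly with expenditure since P cancels).
Midpoint %ΔQ = (3715.47 − 3179.80)/3447.64 = 0.15537; midpoint %ΔI = (81000 − 74000)/77500 = 0.09032.
η = 0.15537 / 0.09032 = 1.720.
η > 1 ⇒ luxury.

1.720 (luxury)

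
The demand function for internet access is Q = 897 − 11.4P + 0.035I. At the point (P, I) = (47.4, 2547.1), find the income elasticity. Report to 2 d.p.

At P = 47.4, I = 2547.1: Q = 445.789.
Holding P constant, ∂Q/∂I = 0.035.
η_I = (∂Q/∂I)·(I/Q) = 0.035 × (2547.1/445.789) = 0.20.

0.20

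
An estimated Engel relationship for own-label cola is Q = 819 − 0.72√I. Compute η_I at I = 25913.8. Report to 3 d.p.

At I = 25913.8: Q = 703.096.
dQ/dI = -0.72/(2√I) = -0.00223634 at this income.
η = (dQ/dI)·(I/Q) = -0.00223634 × (25913.8/703.096) = -0.082.

-0.082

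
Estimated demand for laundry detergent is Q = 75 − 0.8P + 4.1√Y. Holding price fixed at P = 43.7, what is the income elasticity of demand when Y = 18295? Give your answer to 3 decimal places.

0.466

At P = 43.7, Y = 18295: Q = 594.602.
Holding P constant, ∂Q/∂Y = 4.1/(2√Y) = 0.0151561.
η_Y = (∂Q/∂Y)·(Y/Q) = 0.0151561 × (18295/594.602) = 0.466.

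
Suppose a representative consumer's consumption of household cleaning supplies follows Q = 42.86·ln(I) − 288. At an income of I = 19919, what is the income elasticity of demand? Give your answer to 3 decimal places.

At I = 19919: Q = 136.290.
dQ/dI = 42.86/I = 0.00215171 at this income.
η = (dQ/dI)·(I/Q) = 0.00215171 × (19919/136.290) = 0.314.

0.314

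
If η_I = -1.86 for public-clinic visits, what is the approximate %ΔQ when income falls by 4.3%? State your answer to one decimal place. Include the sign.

8.0%

%ΔQ ≈ η × %ΔI = -1.86 × (-4.3%) = 8.0%.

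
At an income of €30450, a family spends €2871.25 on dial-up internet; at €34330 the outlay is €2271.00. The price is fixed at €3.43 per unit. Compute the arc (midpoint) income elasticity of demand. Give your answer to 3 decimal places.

With a constant price, Q₁ = 2871.25/3.43 = 837.099 and Q₂ = 2271.00/3.43 = 662.099 (equivalently, work directly with expenditure since P cancels).
Midpoint %ΔQ = (2271.00 − 2871.25)/2571.13 = -0.23346; midpoint %ΔI = (34330 − 30450)/32390 = 0.11979.
η = -0.23346 / 0.11979 = -1.949.

-1.949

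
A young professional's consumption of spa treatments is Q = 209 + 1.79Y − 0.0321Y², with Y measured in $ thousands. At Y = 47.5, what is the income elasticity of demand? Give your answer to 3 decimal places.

At Y = 47.5: Q = 221.5994.
dQ/dY = 1.79 − 0.0642Y = -1.25950.
η = (dQ/dY)·(Y/Q) = -1.25950 × (47.5/221.5994) = -0.270.

-0.270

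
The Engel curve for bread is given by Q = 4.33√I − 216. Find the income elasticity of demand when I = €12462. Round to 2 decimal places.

At I = 12462: Q = 267.372.
dQ/dI = 4.33/(2√I) = 0.0193938 at this income.
η = (dQ/dI)·(I/Q) = 0.0193938 × (12462/267.372) = 0.90.

0.90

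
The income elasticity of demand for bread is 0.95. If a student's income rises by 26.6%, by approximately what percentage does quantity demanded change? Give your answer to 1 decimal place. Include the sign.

%ΔQ ≈ η × %ΔI = 0.95 × 26.6% = 25.3%.

25.3%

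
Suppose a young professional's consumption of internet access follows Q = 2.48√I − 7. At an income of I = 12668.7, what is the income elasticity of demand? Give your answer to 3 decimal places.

At I = 12668.7: Q = 272.137.
dQ/dI = 2.48/(2√I) = 0.0110168 at this income.
η = (dQ/dI)·(I/Q) = 0.0110168 × (12668.7/272.137) = 0.513.

0.513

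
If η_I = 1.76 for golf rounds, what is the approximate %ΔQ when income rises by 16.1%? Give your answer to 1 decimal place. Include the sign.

%ΔQ ≈ η × %ΔI = 1.76 × 16.1% = 28.3%.

28.3%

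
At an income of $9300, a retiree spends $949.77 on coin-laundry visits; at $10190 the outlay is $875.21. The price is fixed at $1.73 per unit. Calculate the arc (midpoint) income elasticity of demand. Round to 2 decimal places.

-0.89

With a constant price, Q₁ = 949.77/1.73 = 549.000 and Q₂ = 875.21/1.73 = 505.902 (equivalently, work directly with expenditure since P cancels).
Midpoint %ΔQ = (875.21 − 949.77)/912.49 = -0.08171; midpoint %ΔI = (10190 − 9300)/9745 = 0.09133.
η = -0.08171 / 0.09133 = -0.89.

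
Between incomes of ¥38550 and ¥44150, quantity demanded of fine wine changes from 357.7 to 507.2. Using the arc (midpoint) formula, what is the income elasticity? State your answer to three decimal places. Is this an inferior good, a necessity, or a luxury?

2.553 (luxury)

ΔQ = 507.2 − 357.7 = 149.5; midpoint Q̄ = (357.7 + 507.2)/2 = 432.45.
ΔI = 44150 − 38550 = 5600; midpoint Ī = (38550 + 44150)/2 = 41350.
η = (ΔQ/Q̄) ÷ (ΔI/Ī) = (149.5/432.45) ÷ (5600/41350) = 2.553.
η > 1 ⇒ luxury.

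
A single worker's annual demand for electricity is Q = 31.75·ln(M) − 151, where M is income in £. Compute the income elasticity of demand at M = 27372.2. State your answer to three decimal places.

0.183

At M = 27372.2: Q = 173.399.
dQ/dM = 31.75/M = 0.00115994 at this income.
η = (dQ/dM)·(M/Q) = 0.00115994 × (27372.2/173.399) = 0.183.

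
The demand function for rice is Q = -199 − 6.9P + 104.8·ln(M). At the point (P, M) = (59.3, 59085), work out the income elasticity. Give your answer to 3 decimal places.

At P = 59.3, M = 59085: Q = 543.240.
Holding P constant, ∂Q/∂M = 104.8/M = 0.00177372.
η_M = (∂Q/∂M)·(M/Q) = 0.00177372 × (59085/543.240) = 0.193.

0.193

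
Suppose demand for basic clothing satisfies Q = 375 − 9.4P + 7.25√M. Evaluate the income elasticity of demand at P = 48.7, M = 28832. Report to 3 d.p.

At P = 48.7, M = 28832: Q = 1148.269.
Holding P constant, ∂Q/∂M = 7.25/(2√M) = 0.0213487.
η_M = (∂Q/∂M)·(M/Q) = 0.0213487 × (28832/1148.269) = 0.536.

0.536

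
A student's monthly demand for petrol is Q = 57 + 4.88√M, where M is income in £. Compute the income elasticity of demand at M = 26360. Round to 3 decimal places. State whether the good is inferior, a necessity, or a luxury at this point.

At M = 26360: Q = 849.305.
dQ/dM = 4.88/(2√M) = 0.0150286 at this income.
η = (dQ/dM)·(M/Q) = 0.0150286 × (26360/849.305) = 0.466.
Since 0 < η < 1, the good is a necessity.

0.466 (necessity)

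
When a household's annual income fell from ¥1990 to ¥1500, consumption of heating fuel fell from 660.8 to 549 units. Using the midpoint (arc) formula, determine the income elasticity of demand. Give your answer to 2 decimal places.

0.66

ΔQ = 549 − 660.8 = -111.8; midpoint Q̄ = (660.8 + 549)/2 = 604.9.
ΔI = 1500 − 1990 = -490; midpoint Ī = (1990 + 1500)/2 = 1745.
η = (ΔQ/Q̄) ÷ (ΔI/Ī) = (-111.8/604.9) ÷ (-490/1745) = 0.66.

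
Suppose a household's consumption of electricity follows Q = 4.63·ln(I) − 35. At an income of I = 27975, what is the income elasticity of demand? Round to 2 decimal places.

0.37

At I = 27975: Q = 12.407.
dQ/dI = 4.63/I = 0.000165505 at this income.
η = (dQ/dI)·(I/Q) = 0.000165505 × (27975/12.407) = 0.37.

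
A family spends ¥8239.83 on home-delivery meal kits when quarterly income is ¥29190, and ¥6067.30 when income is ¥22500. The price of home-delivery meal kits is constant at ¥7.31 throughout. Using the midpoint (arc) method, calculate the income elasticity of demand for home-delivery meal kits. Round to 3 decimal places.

With a constant price, Q₁ = 8239.83/7.31 = 1127.200 and Q₂ = 6067.30/7.31 = 830.000 (equivalently, work directly with expenditure since P cancels).
Midpoint %ΔQ = (6067.30 − 8239.83)/7153.57 = -0.30370; midpoint %ΔI = (22500 − 29190)/25845 = -0.25885.
η = -0.30370 / -0.25885 = 1.173.

1.173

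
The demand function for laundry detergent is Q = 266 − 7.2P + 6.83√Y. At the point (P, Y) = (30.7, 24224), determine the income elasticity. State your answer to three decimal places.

At P = 30.7, Y = 24224: Q = 1107.985.
Holding P constant, ∂Q/∂Y = 6.83/(2√Y) = 0.0219416.
η_Y = (∂Q/∂Y)·(Y/Q) = 0.0219416 × (24224/1107.985) = 0.480.

0.480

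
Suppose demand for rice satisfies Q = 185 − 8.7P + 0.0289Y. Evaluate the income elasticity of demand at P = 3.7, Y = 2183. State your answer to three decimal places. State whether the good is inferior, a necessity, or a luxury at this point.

0.292 (necessity)

At P = 3.7, Y = 2183: Q = 215.899.
Holding P constant, ∂Q/∂Y = 0.0289.
η_Y = (∂Q/∂Y)·(Y/Q) = 0.0289 × (2183/215.899) = 0.292.
Since 0 < η < 1, this is a necessity.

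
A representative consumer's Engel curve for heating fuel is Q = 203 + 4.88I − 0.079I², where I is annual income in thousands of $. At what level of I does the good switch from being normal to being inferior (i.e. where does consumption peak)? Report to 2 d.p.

dQ/dI = 4.88 − 0.158I.
The good is inferior where dQ/dI < 0. Setting dQ/dI = 0 gives I = 4.88 / 0.158 = 30.89.

30.89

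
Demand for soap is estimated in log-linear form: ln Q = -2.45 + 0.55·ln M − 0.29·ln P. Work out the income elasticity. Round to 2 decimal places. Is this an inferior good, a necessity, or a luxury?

In a log-linear demand, the coefficient on ln M is the income elasticity.
So η = 0.55.
0 < η < 1 ⇒ necessity.

0.55 (necessity)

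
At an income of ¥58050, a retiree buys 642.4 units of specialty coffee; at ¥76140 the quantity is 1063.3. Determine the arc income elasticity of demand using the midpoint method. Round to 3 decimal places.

1.830

ΔQ = 1063.3 − 642.4 = 420.9; midpoint Q̄ = (642.4 + 1063.3)/2 = 852.85.
ΔI = 76140 − 58050 = 18090; midpoint Ī = (58050 + 76140)/2 = 67095.
η = (ΔQ/Q̄) ÷ (ΔI/Ī) = (420.9/852.85) ÷ (18090/67095) = 1.830.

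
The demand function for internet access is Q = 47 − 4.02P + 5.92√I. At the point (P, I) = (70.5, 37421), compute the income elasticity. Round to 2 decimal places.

0.63

At P = 70.5, I = 37421: Q = 908.785.
Holding P constant, ∂Q/∂I = 5.92/(2√I) = 0.0153015.
η_I = (∂Q/∂I)·(I/Q) = 0.0153015 × (37421/908.785) = 0.63.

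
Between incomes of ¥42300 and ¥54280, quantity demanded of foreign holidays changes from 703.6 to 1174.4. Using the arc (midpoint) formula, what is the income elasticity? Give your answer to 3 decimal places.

2.021

ΔQ = 1174.4 − 703.6 = 470.8; midpoint Q̄ = (703.6 + 1174.4)/2 = 939.
ΔI = 54280 − 42300 = 11980; midpoint Ī = (42300 + 54280)/2 = 48290.
η = (ΔQ/Q̄) ÷ (ΔI/Ī) = (470.8/939) ÷ (11980/48290) = 2.021.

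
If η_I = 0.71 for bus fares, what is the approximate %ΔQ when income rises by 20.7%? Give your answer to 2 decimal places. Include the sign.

14.70%

%ΔQ ≈ η × %ΔI = 0.71 × 20.7% = 14.70%.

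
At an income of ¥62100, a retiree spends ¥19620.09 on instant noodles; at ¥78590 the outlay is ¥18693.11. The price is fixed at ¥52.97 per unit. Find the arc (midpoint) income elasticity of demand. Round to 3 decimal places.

With a constant price, Q₁ = 19620.09/52.97 = 370.400 and Q₂ = 18693.11/52.97 = 352.900 (equivalently, work directly with expenditure since P cancels).
Midpoint %ΔQ = (18693.11 − 19620.09)/19156.60 = -0.04839; midpoint %ΔI = (78590 − 62100)/70345 = 0.23442.
η = -0.04839 / 0.23442 = -0.206.

-0.206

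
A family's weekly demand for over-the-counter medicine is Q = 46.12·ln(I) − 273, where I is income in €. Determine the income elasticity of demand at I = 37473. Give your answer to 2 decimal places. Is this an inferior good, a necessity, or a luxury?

0.22 (necessity)

At I = 37473: Q = 212.707.
dQ/dI = 46.12/I = 0.00123075 at this income.
η = (dQ/dI)·(I/Q) = 0.00123075 × (37473/212.707) = 0.22.
Since 0 < η < 1, the good is a necessity.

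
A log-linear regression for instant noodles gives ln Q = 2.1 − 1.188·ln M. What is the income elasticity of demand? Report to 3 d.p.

In a log-linear demand, the coefficient on ln M is the income elasticity.
So η = -1.188.

-1.188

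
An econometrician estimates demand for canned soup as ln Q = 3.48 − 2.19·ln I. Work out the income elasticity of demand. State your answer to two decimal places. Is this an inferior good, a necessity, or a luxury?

In a log-linear demand, the coefficient on ln I is the income elasticity.
So η = -2.19.
η < 0 ⇒ inferior good.

-2.19 (inferior good)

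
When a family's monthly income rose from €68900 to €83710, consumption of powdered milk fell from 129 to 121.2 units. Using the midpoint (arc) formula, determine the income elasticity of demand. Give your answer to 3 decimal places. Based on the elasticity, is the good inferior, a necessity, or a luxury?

ΔQ = 121.2 − 129 = -7.8; midpoint Q̄ = (129 + 121.2)/2 = 125.1.
ΔI = 83710 − 68900 = 14810; midpoint Ī = (68900 + 83710)/2 = 76305.
η = (ΔQ/Q̄) ÷ (ΔI/Ī) = (-7.8/125.1) ÷ (14810/76305) = -0.321.
η < 0 ⇒ inferior good.

-0.321 (inferior good)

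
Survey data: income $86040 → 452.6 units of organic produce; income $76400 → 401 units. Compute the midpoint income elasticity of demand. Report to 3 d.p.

ΔQ = 401 − 452.6 = -51.6; midpoint Q̄ = (452.6 + 401)/2 = 426.8.
ΔI = 76400 − 86040 = -9640; midpoint Ī = (86040 + 76400)/2 = 81220.
η = (ΔQ/Q̄) ÷ (ΔI/Ī) = (-51.6/426.8) ÷ (-9640/81220) = 1.019.

1.019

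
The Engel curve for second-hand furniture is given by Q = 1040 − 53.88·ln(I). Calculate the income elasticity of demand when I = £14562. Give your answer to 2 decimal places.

At I = 14562: Q = 523.497.
dQ/dI = -53.88/I = -0.00370004 at this income.
η = (dQ/dI)·(I/Q) = -0.00370004 × (14562/523.497) = -0.10.

-0.10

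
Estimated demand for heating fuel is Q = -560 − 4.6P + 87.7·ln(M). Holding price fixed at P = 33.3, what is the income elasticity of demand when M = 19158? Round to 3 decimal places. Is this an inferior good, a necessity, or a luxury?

At P = 33.3, M = 19158: Q = 151.584.
Holding P constant, ∂Q/∂M = 87.7/M = 0.00457772.
η_M = (∂Q/∂M)·(M/Q) = 0.00457772 × (19158/151.584) = 0.579.
Since 0 < η < 1, this is a necessity.

0.579 (necessity)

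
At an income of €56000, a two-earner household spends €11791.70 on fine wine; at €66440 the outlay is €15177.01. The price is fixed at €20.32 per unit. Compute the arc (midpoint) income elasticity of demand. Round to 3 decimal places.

With a constant price, Q₁ = 11791.70/20.32 = 580.300 and Q₂ = 15177.01/20.32 = 746.900 (equivalently, work directly with expenditure since P cancels).
Midpoint %ΔQ = (15177.01 − 11791.70)/13484.36 = 0.25105; midpoint %ΔI = (66440 − 56000)/61220 = 0.17053.
η = 0.25105 / 0.17053 = 1.472.

1.472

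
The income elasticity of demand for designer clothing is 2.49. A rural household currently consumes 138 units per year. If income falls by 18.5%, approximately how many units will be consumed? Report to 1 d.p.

%ΔQ ≈ η × %ΔI = 2.49 × (-18.5%) = -46.065%.
New Q ≈ 138 × (1 − 0.46065) = 74.4.

74.4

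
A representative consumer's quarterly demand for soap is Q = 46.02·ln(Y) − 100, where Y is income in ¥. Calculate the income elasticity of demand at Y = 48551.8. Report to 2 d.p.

0.12

At Y = 48551.8: Q = 396.574.
dQ/dY = 46.02/Y = 0.000947854 at this income.
η = (dQ/dY)·(Y/Q) = 0.000947854 × (48551.8/396.574) = 0.12.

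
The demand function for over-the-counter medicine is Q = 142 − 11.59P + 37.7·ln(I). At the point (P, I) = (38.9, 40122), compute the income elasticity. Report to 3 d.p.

At P = 38.9, I = 40122: Q = 90.757.
Holding P constant, ∂Q/∂I = 37.7/I = 0.000939634.
η_I = (∂Q/∂I)·(I/Q) = 0.000939634 × (40122/90.757) = 0.415.

0.415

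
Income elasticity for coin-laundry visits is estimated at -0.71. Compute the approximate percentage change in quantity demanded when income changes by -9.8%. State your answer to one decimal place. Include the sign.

7.0%

%ΔQ ≈ η × %ΔI = -0.71 × (-9.8%) = 7.0%.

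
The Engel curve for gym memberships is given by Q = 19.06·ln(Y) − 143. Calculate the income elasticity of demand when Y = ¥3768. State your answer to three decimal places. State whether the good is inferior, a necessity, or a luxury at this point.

At Y = 3768: Q = 13.946.
dQ/dY = 19.06/Y = 0.00505839 at this income.
η = (dQ/dY)·(Y/Q) = 0.00505839 × (3768/13.946) = 1.367.
Since η > 1, the good is a luxury.

1.367 (luxury)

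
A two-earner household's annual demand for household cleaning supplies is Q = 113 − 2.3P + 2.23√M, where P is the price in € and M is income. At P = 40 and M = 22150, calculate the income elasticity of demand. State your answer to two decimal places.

At P = 40, M = 22150: Q = 352.888.
Holding P constant, ∂Q/∂M = 2.23/(2√M) = 0.00749183.
η_M = (∂Q/∂M)·(M/Q) = 0.00749183 × (22150/352.888) = 0.47.

0.47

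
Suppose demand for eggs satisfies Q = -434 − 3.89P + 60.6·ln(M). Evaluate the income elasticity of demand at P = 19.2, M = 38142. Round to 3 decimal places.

0.464

At P = 19.2, M = 38142: Q = 130.586.
Holding P constant, ∂Q/∂M = 60.6/M = 0.0015888.
η_M = (∂Q/∂M)·(M/Q) = 0.0015888 × (38142/130.586) = 0.464.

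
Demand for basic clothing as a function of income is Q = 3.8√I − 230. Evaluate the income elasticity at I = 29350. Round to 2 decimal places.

0.77

At I = 29350: Q = 421.010.
dQ/dI = 3.8/(2√I) = 0.0110905 at this income.
η = (dQ/dI)·(I/Q) = 0.0110905 × (29350/421.010) = 0.77.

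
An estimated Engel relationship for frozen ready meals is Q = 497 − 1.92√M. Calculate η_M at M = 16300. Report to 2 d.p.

-0.49

At M = 16300: Q = 251.871.
dQ/dM = -1.92/(2√M) = -0.0075193 at this income.
η = (dQ/dM)·(M/Q) = -0.0075193 × (16300/251.871) = -0.49.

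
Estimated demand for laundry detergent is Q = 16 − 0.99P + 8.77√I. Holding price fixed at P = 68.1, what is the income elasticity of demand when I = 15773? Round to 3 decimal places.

0.524

At P = 68.1, I = 15773: Q = 1050.011.
Holding P constant, ∂Q/∂I = 8.77/(2√I) = 0.034915.
η_I = (∂Q/∂I)·(I/Q) = 0.034915 × (15773/1050.011) = 0.524.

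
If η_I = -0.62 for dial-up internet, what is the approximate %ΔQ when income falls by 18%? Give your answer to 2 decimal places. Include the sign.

%ΔQ ≈ η × %ΔI = -0.62 × (-18%) = 11.16%.

11.16%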